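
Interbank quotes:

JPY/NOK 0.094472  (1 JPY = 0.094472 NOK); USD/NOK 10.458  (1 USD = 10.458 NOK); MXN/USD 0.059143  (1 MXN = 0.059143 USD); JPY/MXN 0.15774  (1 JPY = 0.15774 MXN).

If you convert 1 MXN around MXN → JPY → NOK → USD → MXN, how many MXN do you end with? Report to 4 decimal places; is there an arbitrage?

0.9683 (arbitrage exists)

Around MXN → JPY → NOK → USD → MXN: 1 ÷ 0.15774 × 0.094472 ÷ 10.458 ÷ 0.059143 = 0.968299
Product < 1; profitable direction is MXN → USD → NOK → JPY → MXN.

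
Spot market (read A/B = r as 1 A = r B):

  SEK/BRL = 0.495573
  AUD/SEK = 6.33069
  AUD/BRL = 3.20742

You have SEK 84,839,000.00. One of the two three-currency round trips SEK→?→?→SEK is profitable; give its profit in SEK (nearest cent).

Profitable loop is SEK → AUD → BRL → SEK:
SEK 84,839,000.00 ÷ 6.33069 = AUD 13,401,224.83
AUD 13,401,224.83 × 3.20742 = BRL 42,983,356.53
BRL 42,983,356.53 ÷ 0.495573 = SEK 86,734,661.76
Profit = SEK 86,734,661.76 − SEK 84,839,000.00

Profit: SEK 1,895,661.76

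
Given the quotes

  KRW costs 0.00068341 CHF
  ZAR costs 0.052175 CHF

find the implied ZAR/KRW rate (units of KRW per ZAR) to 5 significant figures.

ZAR/KRW = 76.345

1 ZAR × 0.052175 = 0.052175 CHF
0.052175 CHF ÷ 0.00068341 = 76.3451 KRW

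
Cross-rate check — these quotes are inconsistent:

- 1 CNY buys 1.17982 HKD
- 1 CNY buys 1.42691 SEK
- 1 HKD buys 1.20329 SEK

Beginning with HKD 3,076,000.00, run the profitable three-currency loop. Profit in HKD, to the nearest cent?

Profitable loop is HKD → CNY → SEK → HKD:
HKD 3,076,000.00 ÷ 1.17982 = CNY 2,607,177.37
CNY 2,607,177.37 × 1.42691 = SEK 3,720,207.46
SEK 3,720,207.46 ÷ 1.20329 = HKD 3,091,696.48
Profit = HKD 3,091,696.48 − HKD 3,076,000.00

Profit: HKD 15,696.48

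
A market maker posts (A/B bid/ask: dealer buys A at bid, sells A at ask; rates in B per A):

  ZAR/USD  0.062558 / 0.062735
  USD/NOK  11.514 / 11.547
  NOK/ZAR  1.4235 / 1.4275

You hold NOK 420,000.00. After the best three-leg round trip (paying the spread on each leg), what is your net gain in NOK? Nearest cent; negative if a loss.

Best loop NOK → ZAR → USD → NOK:
NOK 420,000.00 × 1.4235 (sell NOK at bid) = ZAR 597,870.00
ZAR 597,870.00 × 0.062558 (sell ZAR at bid) = USD 37,401.55
USD 37,401.55 × 11.514 (sell USD at bid) = NOK 430,641.46

Net profit: NOK 10,641.46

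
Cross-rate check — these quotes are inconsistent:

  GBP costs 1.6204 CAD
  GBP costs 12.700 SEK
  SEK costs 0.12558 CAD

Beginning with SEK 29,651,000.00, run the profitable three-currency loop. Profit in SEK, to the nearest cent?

Profit: SEK 474,716.14

Profitable loop is SEK → GBP → CAD → SEK:
SEK 29,651,000.00 ÷ 12.700 = GBP 2,334,724.41
GBP 2,334,724.41 × 1.6204 = CAD 3,783,187.43
CAD 3,783,187.43 ÷ 0.12558 = SEK 30,125,716.14
Profit = SEK 30,125,716.14 − SEK 29,651,000.00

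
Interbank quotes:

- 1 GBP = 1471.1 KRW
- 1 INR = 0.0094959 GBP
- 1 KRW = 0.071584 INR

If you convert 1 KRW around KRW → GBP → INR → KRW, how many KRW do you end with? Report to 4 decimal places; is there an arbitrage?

1.0000 (no arbitrage)

Around KRW → GBP → INR → KRW: 1 ÷ 1471.1 ÷ 0.0094959 ÷ 0.071584 = 1.000013
Product ≈ 1 (deviation 0.001%, within rounding noise).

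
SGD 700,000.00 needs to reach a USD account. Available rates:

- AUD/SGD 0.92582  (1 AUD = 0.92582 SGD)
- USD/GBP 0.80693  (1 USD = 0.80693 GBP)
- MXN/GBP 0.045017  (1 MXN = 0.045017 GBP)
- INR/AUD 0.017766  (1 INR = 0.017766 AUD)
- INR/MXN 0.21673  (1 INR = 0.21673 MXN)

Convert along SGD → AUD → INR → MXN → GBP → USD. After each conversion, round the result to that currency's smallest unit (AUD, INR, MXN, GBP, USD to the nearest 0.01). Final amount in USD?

SGD 700,000.00 ÷ 0.92582 = AUD 756,086.50
AUD 756,086.50 ÷ 0.017766 = INR 42,558,060.34
INR 42,558,060.34 × 0.21673 = MXN 9,223,608.42
MXN 9,223,608.42 × 0.045017 = GBP 415,219.18
GBP 415,219.18 ÷ 0.80693 = USD 514,566.54

USD 514,566.54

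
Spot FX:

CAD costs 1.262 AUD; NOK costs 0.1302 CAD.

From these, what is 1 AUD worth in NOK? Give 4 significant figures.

1 AUD ÷ 1.262 = 0.792393 CAD
0.792393 CAD ÷ 0.1302 = 6.08597 NOK

AUD/NOK = 6.086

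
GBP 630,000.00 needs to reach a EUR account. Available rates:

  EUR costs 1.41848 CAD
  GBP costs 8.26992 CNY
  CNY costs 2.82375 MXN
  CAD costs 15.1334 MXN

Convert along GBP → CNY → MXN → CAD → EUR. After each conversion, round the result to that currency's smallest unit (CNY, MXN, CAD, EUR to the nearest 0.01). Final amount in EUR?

EUR 685,343.62

GBP 630,000.00 × 8.26992 = CNY 5,210,049.60
CNY 5,210,049.60 × 2.82375 = MXN 14,711,877.56
MXN 14,711,877.56 ÷ 15.1334 = CAD 972,146.22
CAD 972,146.22 ÷ 1.41848 = EUR 685,343.62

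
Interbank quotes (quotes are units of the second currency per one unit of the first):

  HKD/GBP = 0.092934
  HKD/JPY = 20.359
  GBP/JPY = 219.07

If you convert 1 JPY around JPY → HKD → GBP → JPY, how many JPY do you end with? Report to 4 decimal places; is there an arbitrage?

1.0000 (no arbitrage)

Around JPY → HKD → GBP → JPY: 1 ÷ 20.359 × 0.092934 × 219.07 = 1.000003
Product ≈ 1 (deviation 0.000%, within rounding noise).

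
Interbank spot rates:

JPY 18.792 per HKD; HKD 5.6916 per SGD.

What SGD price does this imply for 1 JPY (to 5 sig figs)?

1 JPY ÷ 18.792 = 0.0532141 HKD
0.0532141 HKD ÷ 5.6916 = 0.00934959 SGD

JPY/SGD = 0.0093496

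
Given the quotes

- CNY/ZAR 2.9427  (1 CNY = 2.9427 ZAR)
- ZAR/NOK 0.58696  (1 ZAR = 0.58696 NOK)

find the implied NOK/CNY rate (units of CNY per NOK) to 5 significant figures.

1 NOK ÷ 0.58696 = 1.70369 ZAR
1.70369 ZAR ÷ 2.9427 = 0.578956 CNY

NOK/CNY = 0.57896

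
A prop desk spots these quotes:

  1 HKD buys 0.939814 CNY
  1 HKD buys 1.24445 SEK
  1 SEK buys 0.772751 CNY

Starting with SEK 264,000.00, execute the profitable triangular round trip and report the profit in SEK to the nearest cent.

Profit: SEK 6,133.87

Profitable loop is SEK → CNY → HKD → SEK:
SEK 264,000.00 × 0.772751 = CNY 204,006.26
CNY 204,006.26 ÷ 0.939814 = HKD 217,070.89
HKD 217,070.89 × 1.24445 = SEK 270,133.87
Profit = SEK 270,133.87 − SEK 264,000.00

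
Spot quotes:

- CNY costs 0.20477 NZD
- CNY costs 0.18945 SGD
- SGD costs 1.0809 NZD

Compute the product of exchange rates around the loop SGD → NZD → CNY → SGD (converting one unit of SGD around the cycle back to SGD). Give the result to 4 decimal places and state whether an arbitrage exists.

Around SGD → NZD → CNY → SGD: 1 × 1.0809 ÷ 0.20477 × 0.18945 = 1.000032
Product ≈ 1 (deviation 0.003%, within rounding noise).

1.0000 (no arbitrage)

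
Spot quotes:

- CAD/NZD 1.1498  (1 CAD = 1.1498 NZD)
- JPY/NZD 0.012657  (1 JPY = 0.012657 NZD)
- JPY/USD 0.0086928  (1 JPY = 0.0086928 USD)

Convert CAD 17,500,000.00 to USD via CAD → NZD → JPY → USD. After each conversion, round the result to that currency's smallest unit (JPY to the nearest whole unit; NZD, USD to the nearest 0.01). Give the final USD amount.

USD 13,819,402.32

CAD 17,500,000.00 × 1.1498 = NZD 20,121,500.00
NZD 20,121,500.00 ÷ 0.012657 = JPY 1,589,752,706
JPY 1,589,752,706 × 0.0086928 = USD 13,819,402.32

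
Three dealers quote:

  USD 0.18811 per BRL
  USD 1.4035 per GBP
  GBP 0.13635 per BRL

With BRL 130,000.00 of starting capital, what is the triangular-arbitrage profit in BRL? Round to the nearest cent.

Profitable loop is BRL → GBP → USD → BRL:
BRL 130,000.00 × 0.13635 = GBP 17,725.50
GBP 17,725.50 × 1.4035 = USD 24,877.74
USD 24,877.74 ÷ 0.18811 = BRL 132,251.02
Profit = BRL 132,251.02 − BRL 130,000.00

Profit: BRL 2,251.02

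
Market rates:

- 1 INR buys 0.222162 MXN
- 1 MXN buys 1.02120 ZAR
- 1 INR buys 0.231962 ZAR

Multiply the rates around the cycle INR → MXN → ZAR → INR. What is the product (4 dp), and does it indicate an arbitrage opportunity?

0.9781 (arbitrage exists)

Around INR → MXN → ZAR → INR: 1 × 0.222162 × 1.02120 ÷ 0.231962 = 0.978056
Product < 1; profitable direction is INR → ZAR → MXN → INR.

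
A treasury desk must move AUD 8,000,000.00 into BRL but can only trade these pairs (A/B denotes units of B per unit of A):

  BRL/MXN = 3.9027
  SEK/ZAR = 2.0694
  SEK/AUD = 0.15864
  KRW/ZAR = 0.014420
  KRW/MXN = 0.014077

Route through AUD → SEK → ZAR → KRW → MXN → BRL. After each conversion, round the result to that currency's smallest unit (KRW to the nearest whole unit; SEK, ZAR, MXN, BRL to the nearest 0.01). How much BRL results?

AUD 8,000,000.00 ÷ 0.15864 = SEK 50,428,643.47
SEK 50,428,643.47 × 2.0694 = ZAR 104,357,034.80
ZAR 104,357,034.80 ÷ 0.014420 = KRW 7,236,964,965
KRW 7,236,964,965 × 0.014077 = MXN 101,874,755.81
MXN 101,874,755.81 ÷ 3.9027 = BRL 26,103,660.49

BRL 26,103,660.49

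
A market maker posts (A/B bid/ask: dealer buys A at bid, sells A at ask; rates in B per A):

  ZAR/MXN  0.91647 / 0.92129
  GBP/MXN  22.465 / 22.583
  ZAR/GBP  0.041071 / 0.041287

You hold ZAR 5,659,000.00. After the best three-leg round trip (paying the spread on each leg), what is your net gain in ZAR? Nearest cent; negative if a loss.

Best loop ZAR → GBP → MXN → ZAR:
ZAR 5,659,000.00 × 0.041071 (sell ZAR at bid) = GBP 232,420.79
GBP 232,420.79 × 22.465 (sell GBP at bid) = MXN 5,221,333.02
MXN 5,221,333.02 ÷ 0.92129 (buy ZAR at ask) = ZAR 5,667,415.28

Net profit: ZAR 8,415.28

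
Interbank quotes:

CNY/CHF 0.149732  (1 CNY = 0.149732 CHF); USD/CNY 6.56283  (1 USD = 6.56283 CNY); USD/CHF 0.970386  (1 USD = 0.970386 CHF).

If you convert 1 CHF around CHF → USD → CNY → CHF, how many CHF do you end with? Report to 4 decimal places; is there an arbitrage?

1.0127 (arbitrage exists)

Around CHF → USD → CNY → CHF: 1 ÷ 0.970386 × 6.56283 × 0.149732 = 1.012654
Product > 1; profitable direction is CHF → USD → CNY → CHF.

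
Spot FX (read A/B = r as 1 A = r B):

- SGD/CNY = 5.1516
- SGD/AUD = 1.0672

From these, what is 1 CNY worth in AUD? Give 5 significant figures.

CNY/AUD = 0.20716

1 CNY ÷ 5.1516 = 0.194114 SGD
0.194114 SGD × 1.0672 = 0.207159 AUD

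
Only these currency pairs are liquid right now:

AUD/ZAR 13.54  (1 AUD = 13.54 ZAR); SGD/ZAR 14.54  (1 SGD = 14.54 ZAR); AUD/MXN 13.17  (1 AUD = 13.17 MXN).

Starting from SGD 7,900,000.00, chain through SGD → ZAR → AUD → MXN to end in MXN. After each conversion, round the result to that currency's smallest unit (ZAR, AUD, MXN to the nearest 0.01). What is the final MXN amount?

MXN 111,727,121.18

SGD 7,900,000.00 × 14.54 = ZAR 114,866,000.00
ZAR 114,866,000.00 ÷ 13.54 = AUD 8,483,456.43
AUD 8,483,456.43 × 13.17 = MXN 111,727,121.18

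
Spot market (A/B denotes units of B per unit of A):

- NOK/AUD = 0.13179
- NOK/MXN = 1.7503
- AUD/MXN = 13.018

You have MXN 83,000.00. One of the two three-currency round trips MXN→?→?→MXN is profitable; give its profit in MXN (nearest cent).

Profit: MXN 1,676.69

Profitable loop is MXN → AUD → NOK → MXN:
MXN 83,000.00 ÷ 13.018 = AUD 6,375.79
AUD 6,375.79 ÷ 0.13179 = NOK 48,378.39
NOK 48,378.39 × 1.7503 = MXN 84,676.69
Profit = MXN 84,676.69 − MXN 83,000.00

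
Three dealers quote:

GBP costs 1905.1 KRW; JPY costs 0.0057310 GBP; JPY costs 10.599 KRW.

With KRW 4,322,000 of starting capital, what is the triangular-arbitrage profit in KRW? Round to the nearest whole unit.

Profit: KRW 130,132

Profitable loop is KRW → JPY → GBP → KRW:
KRW 4,322,000 ÷ 10.599 = JPY 407,774
JPY 407,774 × 0.0057310 = GBP 2,336.95
GBP 2,336.95 × 1905.1 = KRW 4,452,132
Profit = KRW 4,452,132 − KRW 4,322,000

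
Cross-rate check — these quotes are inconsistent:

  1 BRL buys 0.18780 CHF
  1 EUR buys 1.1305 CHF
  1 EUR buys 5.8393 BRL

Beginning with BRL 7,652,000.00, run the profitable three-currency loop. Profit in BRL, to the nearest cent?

Profitable loop is BRL → EUR → CHF → BRL:
BRL 7,652,000.00 ÷ 5.8393 = EUR 1,310,431.04
EUR 1,310,431.04 × 1.1305 = CHF 1,481,442.30
CHF 1,481,442.30 ÷ 0.18780 = BRL 7,888,404.13
Profit = BRL 7,888,404.13 − BRL 7,652,000.00

Profit: BRL 236,404.13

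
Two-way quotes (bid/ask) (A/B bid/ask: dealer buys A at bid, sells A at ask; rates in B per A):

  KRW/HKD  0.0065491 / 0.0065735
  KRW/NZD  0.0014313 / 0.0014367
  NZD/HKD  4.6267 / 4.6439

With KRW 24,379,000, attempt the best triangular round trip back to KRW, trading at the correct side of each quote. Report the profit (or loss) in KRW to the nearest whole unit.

Best loop KRW → NZD → HKD → KRW:
KRW 24,379,000 × 0.0014313 (sell KRW at bid) = NZD 34,893.66
NZD 34,893.66 × 4.6267 (sell NZD at bid) = HKD 161,442.51
HKD 161,442.51 ÷ 0.0065735 (buy KRW at ask) = KRW 24,559,597

Net profit: KRW 180,597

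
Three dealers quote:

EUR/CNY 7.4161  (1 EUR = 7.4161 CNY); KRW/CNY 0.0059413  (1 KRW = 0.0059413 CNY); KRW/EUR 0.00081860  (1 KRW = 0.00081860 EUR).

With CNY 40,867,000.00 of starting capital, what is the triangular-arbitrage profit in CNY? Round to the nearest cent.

Profitable loop is CNY → KRW → EUR → CNY:
CNY 40,867,000.00 ÷ 0.0059413 = KRW 6,878,460,943
KRW 6,878,460,943 × 0.00081860 = EUR 5,630,708.13
EUR 5,630,708.13 × 7.4161 = CNY 41,757,894.55
Profit = CNY 41,757,894.55 − CNY 40,867,000.00

Profit: CNY 890,894.55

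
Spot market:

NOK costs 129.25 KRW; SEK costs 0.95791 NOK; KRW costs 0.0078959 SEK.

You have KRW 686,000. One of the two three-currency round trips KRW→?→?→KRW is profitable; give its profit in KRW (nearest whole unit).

Profit: KRW 15,725

Profitable loop is KRW → NOK → SEK → KRW:
KRW 686,000 ÷ 129.25 = NOK 5,307.54
NOK 5,307.54 ÷ 0.95791 = SEK 5,540.75
SEK 5,540.75 ÷ 0.0078959 = KRW 701,725
Profit = KRW 701,725 − KRW 686,000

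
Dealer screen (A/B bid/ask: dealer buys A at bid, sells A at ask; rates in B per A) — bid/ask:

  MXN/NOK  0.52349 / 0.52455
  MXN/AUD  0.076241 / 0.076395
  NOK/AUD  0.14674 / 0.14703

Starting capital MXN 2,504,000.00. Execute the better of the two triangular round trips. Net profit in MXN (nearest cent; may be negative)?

Best loop MXN → NOK → AUD → MXN:
MXN 2,504,000.00 × 0.52349 (sell MXN at bid) = NOK 1,310,818.96
NOK 1,310,818.96 × 0.14674 (sell NOK at bid) = AUD 192,349.57
AUD 192,349.57 ÷ 0.076395 (buy MXN at ask) = MXN 2,517,829.36

Net profit: MXN 13,829.36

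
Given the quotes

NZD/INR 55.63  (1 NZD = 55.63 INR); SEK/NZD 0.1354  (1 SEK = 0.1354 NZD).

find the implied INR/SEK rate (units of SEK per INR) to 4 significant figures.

INR/SEK = 0.1328

1 INR ÷ 55.63 = 0.0179759 NZD
0.0179759 NZD ÷ 0.1354 = 0.132762 SEK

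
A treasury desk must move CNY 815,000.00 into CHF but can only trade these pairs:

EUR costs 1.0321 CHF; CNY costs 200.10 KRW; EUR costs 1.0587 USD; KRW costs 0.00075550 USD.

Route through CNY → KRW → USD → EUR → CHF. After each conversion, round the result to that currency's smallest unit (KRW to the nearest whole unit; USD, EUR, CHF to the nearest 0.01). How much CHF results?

CHF 120,112.44

CNY 815,000.00 × 200.10 = KRW 163,081,500
KRW 163,081,500 × 0.00075550 = USD 123,208.07
USD 123,208.07 ÷ 1.0587 = EUR 116,376.75
EUR 116,376.75 × 1.0321 = CHF 120,112.44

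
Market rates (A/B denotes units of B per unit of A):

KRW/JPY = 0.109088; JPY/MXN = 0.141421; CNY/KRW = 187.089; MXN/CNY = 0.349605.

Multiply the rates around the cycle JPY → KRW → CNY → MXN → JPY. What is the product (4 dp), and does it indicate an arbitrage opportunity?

0.9910 (arbitrage exists)

Around JPY → KRW → CNY → MXN → JPY: 1 ÷ 0.109088 ÷ 187.089 ÷ 0.349605 ÷ 0.141421 = 0.991022
Product < 1; profitable direction is JPY → MXN → CNY → KRW → JPY.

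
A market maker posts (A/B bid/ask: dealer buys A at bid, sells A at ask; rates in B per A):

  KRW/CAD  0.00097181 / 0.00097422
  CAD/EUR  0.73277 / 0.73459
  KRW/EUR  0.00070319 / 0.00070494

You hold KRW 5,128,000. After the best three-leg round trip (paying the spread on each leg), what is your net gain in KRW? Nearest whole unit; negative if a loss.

Net profit: KRW 52,181

Best loop KRW → CAD → EUR → KRW:
KRW 5,128,000 × 0.00097181 (sell KRW at bid) = CAD 4,983.44
CAD 4,983.44 × 0.73277 (sell CAD at bid) = EUR 3,651.72
EUR 3,651.72 ÷ 0.00070494 (buy KRW at ask) = KRW 5,180,181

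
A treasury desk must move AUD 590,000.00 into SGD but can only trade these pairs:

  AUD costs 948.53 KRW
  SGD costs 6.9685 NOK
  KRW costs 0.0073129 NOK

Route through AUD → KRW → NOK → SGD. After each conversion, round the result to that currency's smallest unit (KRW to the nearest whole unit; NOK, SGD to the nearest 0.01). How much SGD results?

AUD 590,000.00 × 948.53 = KRW 559,632,700
KRW 559,632,700 × 0.0073129 = NOK 4,092,537.97
NOK 4,092,537.97 ÷ 6.9685 = SGD 587,291.09

SGD 587,291.09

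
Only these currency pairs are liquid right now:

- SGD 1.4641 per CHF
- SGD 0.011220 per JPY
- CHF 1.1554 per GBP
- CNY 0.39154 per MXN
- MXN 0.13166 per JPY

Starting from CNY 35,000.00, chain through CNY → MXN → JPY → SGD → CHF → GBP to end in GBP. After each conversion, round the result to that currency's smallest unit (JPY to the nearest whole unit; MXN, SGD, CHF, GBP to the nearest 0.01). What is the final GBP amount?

CNY 35,000.00 ÷ 0.39154 = MXN 89,390.61
MXN 89,390.61 ÷ 0.13166 = JPY 678,950
JPY 678,950 × 0.011220 = SGD 7,617.82
SGD 7,617.82 ÷ 1.4641 = CHF 5,203.07
CHF 5,203.07 ÷ 1.1554 = GBP 4,503.26

GBP 4,503.26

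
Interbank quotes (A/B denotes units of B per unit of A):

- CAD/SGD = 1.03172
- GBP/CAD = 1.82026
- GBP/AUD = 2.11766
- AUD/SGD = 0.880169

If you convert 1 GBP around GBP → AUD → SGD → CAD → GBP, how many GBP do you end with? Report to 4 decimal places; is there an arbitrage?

Around GBP → AUD → SGD → CAD → GBP: 1 × 2.11766 × 0.880169 ÷ 1.03172 ÷ 1.82026 = 0.992492
Product < 1; profitable direction is GBP → CAD → SGD → AUD → GBP.

0.9925 (arbitrage exists)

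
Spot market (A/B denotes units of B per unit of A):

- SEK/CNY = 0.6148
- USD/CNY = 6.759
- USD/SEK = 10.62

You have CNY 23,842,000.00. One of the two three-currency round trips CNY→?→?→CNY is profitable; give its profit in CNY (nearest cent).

Profitable loop is CNY → SEK → USD → CNY:
CNY 23,842,000.00 ÷ 0.6148 = SEK 38,780,091.09
SEK 38,780,091.09 ÷ 10.62 = USD 3,651,609.33
USD 3,651,609.33 × 6.759 = CNY 24,681,227.46
Profit = CNY 24,681,227.46 − CNY 23,842,000.00

Profit: CNY 839,227.46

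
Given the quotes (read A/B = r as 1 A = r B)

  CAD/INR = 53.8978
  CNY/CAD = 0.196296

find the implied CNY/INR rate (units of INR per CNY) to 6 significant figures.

CNY/INR = 10.5799

1 CNY × 0.196296 = 0.196296 CAD
0.196296 CAD × 53.8978 = 10.5799 INR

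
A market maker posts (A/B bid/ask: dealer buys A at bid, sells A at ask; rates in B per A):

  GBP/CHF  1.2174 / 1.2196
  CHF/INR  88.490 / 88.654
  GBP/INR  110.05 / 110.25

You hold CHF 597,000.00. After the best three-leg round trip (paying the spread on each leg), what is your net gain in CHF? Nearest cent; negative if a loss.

Net profit: CHF 10,643.18

Best loop CHF → GBP → INR → CHF:
CHF 597,000.00 ÷ 1.2196 (buy GBP at ask) = GBP 489,504.76
GBP 489,504.76 × 110.05 (sell GBP at bid) = INR 53,869,998.36
INR 53,869,998.36 ÷ 88.654 (buy CHF at ask) = CHF 607,643.18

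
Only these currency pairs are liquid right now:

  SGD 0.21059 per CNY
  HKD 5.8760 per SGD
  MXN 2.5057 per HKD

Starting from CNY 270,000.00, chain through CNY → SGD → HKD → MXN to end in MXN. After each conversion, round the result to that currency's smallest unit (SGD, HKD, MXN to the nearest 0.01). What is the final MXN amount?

CNY 270,000.00 × 0.21059 = SGD 56,859.30
SGD 56,859.30 × 5.8760 = HKD 334,105.25
HKD 334,105.25 × 2.5057 = MXN 837,167.52

MXN 837,167.52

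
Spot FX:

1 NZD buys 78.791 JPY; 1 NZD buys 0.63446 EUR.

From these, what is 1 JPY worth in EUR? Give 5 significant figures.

1 JPY ÷ 78.791 = 0.0126918 NZD
0.0126918 NZD × 0.63446 = 0.00805244 EUR

JPY/EUR = 0.0080524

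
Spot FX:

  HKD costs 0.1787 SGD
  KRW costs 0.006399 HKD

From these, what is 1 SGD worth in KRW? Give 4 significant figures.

1 SGD ÷ 0.1787 = 5.59597 HKD
5.59597 HKD ÷ 0.006399 = 874.507 KRW

SGD/KRW = 874.5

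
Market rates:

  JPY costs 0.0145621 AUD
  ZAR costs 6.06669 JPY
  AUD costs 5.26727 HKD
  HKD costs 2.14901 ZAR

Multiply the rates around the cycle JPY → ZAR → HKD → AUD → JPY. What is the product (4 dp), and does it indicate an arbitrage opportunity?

1.0000 (no arbitrage)

Around JPY → ZAR → HKD → AUD → JPY: 1 ÷ 6.06669 ÷ 2.14901 ÷ 5.26727 ÷ 0.0145621 = 1.000000
Product ≈ 1 (deviation 0.000%, within rounding noise).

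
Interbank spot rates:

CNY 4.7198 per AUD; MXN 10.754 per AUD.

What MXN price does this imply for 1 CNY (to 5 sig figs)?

CNY/MXN = 2.2785

1 CNY ÷ 4.7198 = 0.211873 AUD
0.211873 AUD × 10.754 = 2.27849 MXN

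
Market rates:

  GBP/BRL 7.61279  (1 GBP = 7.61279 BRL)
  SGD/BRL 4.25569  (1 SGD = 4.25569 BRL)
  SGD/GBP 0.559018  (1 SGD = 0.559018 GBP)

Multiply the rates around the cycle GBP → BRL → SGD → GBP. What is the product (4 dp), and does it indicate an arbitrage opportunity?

Around GBP → BRL → SGD → GBP: 1 × 7.61279 ÷ 4.25569 × 0.559018 = 0.999999
Product ≈ 1 (deviation 0.000%, within rounding noise).

1.0000 (no arbitrage)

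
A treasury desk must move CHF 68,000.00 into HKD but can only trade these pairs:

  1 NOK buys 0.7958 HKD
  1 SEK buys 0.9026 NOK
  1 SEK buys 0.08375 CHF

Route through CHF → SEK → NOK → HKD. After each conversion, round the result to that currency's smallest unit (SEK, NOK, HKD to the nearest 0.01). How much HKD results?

CHF 68,000.00 ÷ 0.08375 = SEK 811,940.30
SEK 811,940.30 × 0.9026 = NOK 732,857.31
NOK 732,857.31 × 0.7958 = HKD 583,207.85

HKD 583,207.85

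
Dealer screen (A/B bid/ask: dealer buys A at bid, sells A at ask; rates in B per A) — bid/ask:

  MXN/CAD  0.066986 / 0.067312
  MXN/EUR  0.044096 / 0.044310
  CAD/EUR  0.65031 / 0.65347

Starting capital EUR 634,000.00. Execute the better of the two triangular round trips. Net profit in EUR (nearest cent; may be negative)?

Best loop EUR → CAD → MXN → EUR:
EUR 634,000.00 ÷ 0.65347 (buy CAD at ask) = CAD 970,205.21
CAD 970,205.21 ÷ 0.067312 (buy MXN at ask) = MXN 14,413,554.97
MXN 14,413,554.97 × 0.044096 (sell MXN at bid) = EUR 635,580.12

Net profit: EUR 1,580.12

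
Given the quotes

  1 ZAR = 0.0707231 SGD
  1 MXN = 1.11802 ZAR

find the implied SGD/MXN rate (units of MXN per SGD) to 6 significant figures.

1 SGD ÷ 0.0707231 = 14.1397 ZAR
14.1397 ZAR ÷ 1.11802 = 12.647 MXN

SGD/MXN = 12.6470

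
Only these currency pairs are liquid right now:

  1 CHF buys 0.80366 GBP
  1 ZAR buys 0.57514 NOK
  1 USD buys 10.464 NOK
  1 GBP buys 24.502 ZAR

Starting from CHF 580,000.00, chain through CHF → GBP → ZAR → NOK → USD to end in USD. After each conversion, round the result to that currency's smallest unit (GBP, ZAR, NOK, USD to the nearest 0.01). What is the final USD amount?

USD 627,737.00

CHF 580,000.00 × 0.80366 = GBP 466,122.80
GBP 466,122.80 × 24.502 = ZAR 11,420,940.85
ZAR 11,420,940.85 × 0.57514 = NOK 6,568,639.92
NOK 6,568,639.92 ÷ 10.464 = USD 627,737.00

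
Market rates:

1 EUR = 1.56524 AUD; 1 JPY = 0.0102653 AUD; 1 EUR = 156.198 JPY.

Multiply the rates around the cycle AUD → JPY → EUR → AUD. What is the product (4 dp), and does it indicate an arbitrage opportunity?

0.9762 (arbitrage exists)

Around AUD → JPY → EUR → AUD: 1 ÷ 0.0102653 ÷ 156.198 × 1.56524 = 0.976189
Product < 1; profitable direction is AUD → EUR → JPY → AUD.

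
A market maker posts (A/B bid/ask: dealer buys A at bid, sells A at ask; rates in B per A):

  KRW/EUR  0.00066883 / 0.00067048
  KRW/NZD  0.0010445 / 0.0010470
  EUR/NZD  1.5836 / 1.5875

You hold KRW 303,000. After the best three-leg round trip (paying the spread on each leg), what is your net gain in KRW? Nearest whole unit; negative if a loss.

Net profit: KRW 3,519

Best loop KRW → EUR → NZD → KRW:
KRW 303,000 × 0.00066883 (sell KRW at bid) = EUR 202.66
EUR 202.66 × 1.5836 (sell EUR at bid) = NZD 320.93
NZD 320.93 ÷ 0.0010470 (buy KRW at ask) = KRW 306,519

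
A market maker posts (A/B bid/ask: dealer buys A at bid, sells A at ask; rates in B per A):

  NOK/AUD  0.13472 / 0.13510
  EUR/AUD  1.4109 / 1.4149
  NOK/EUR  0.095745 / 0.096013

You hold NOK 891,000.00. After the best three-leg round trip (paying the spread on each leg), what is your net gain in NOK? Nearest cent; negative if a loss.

Best loop NOK → EUR → AUD → NOK:
NOK 891,000.00 × 0.095745 (sell NOK at bid) = EUR 85,308.79
EUR 85,308.79 × 1.4109 (sell EUR at bid) = AUD 120,362.18
AUD 120,362.18 ÷ 0.13510 (buy NOK at ask) = NOK 890,911.76

Net result: NOK -88.24 (no profitable arbitrage after spreads)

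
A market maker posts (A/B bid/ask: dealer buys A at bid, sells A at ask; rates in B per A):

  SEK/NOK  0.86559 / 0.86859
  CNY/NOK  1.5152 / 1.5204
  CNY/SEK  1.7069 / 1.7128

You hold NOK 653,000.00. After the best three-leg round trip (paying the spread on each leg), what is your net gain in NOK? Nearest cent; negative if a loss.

Best loop NOK → SEK → CNY → NOK:
NOK 653,000.00 ÷ 0.86859 (buy SEK at ask) = SEK 751,793.14
SEK 751,793.14 ÷ 1.7128 (buy CNY at ask) = CNY 438,926.40
CNY 438,926.40 × 1.5152 (sell CNY at bid) = NOK 665,061.28

Net profit: NOK 12,061.28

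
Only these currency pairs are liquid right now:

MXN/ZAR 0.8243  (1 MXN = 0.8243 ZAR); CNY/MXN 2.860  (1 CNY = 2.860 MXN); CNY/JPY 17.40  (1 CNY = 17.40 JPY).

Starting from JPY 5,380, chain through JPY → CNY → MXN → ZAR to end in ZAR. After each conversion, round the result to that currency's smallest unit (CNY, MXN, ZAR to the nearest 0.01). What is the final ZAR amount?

JPY 5,380 ÷ 17.40 = CNY 309.20
CNY 309.20 × 2.860 = MXN 884.31
MXN 884.31 × 0.8243 = ZAR 728.94

ZAR 728.94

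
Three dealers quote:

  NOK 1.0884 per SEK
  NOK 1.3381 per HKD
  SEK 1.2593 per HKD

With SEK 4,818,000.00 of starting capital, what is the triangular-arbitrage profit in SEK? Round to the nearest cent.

Profit: SEK 117,100.05

Profitable loop is SEK → NOK → HKD → SEK:
SEK 4,818,000.00 × 1.0884 = NOK 5,243,911.20
NOK 5,243,911.20 ÷ 1.3381 = HKD 3,918,923.25
HKD 3,918,923.25 × 1.2593 = SEK 4,935,100.05
Profit = SEK 4,935,100.05 − SEK 4,818,000.00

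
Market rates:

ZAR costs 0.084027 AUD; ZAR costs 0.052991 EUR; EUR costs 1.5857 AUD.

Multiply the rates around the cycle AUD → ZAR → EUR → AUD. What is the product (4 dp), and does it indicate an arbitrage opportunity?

1.0000 (no arbitrage)

Around AUD → ZAR → EUR → AUD: 1 ÷ 0.084027 × 0.052991 × 1.5857 = 1.000010
Product ≈ 1 (deviation 0.001%, within rounding noise).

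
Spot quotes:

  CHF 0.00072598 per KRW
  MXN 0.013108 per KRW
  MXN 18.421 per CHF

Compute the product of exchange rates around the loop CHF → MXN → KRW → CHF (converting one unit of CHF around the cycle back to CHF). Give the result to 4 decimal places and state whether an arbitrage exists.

Around CHF → MXN → KRW → CHF: 1 × 18.421 ÷ 0.013108 × 0.00072598 = 1.020238
Product > 1; profitable direction is CHF → MXN → KRW → CHF.

1.0202 (arbitrage exists)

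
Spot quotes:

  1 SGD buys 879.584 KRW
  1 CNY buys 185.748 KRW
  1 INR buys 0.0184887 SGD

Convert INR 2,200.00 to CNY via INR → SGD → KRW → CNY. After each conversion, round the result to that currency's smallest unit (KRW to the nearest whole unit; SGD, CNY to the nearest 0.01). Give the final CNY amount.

CNY 192.63

INR 2,200.00 × 0.0184887 = SGD 40.68
SGD 40.68 × 879.584 = KRW 35,781
KRW 35,781 ÷ 185.748 = CNY 192.63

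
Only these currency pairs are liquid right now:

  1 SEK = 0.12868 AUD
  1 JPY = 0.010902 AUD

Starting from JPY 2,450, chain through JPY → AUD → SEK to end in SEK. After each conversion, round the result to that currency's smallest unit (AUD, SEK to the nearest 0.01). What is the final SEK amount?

JPY 2,450 × 0.010902 = AUD 26.71
AUD 26.71 ÷ 0.12868 = SEK 207.57

SEK 207.57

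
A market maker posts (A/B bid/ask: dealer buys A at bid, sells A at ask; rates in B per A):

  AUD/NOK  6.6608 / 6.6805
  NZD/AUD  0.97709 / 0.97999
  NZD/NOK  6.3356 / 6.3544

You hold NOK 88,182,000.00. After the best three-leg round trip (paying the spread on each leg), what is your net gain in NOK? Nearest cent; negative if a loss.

Net profit: NOK 2,134,345.67

Best loop NOK → NZD → AUD → NOK:
NOK 88,182,000.00 ÷ 6.3544 (buy NZD at ask) = NZD 13,877,313.36
NZD 13,877,313.36 × 0.97709 (sell NZD at bid) = AUD 13,559,384.11
AUD 13,559,384.11 × 6.6608 (sell AUD at bid) = NOK 90,316,345.67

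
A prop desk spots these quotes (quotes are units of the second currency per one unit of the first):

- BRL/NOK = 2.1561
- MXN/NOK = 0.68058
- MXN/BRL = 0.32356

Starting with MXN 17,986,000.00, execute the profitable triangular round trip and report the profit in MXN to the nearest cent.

Profitable loop is MXN → BRL → NOK → MXN:
MXN 17,986,000.00 × 0.32356 = BRL 5,819,550.16
BRL 5,819,550.16 × 2.1561 = NOK 12,547,532.10
NOK 12,547,532.10 ÷ 0.68058 = MXN 18,436,527.81
Profit = MXN 18,436,527.81 − MXN 17,986,000.00

Profit: MXN 450,527.81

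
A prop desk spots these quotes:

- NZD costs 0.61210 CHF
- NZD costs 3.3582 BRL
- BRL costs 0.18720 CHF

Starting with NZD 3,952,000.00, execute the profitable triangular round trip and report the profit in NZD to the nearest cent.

Profit: NZD 106,886.98

Profitable loop is NZD → BRL → CHF → NZD:
NZD 3,952,000.00 × 3.3582 = BRL 13,271,606.40
BRL 13,271,606.40 × 0.18720 = CHF 2,484,444.72
CHF 2,484,444.72 ÷ 0.61210 = NZD 4,058,886.98
Profit = NZD 4,058,886.98 − NZD 3,952,000.00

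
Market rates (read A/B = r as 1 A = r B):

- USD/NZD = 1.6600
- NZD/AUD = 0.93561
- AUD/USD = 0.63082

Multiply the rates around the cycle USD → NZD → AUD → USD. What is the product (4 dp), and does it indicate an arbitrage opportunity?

0.9797 (arbitrage exists)

Around USD → NZD → AUD → USD: 1 × 1.6600 × 0.93561 × 0.63082 = 0.979734
Product < 1; profitable direction is USD → AUD → NZD → USD.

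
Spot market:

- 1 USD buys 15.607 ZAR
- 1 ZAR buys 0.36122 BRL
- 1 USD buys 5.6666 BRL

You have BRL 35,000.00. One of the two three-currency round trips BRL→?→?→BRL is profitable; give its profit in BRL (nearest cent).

Profit: BRL 180.29

Profitable loop is BRL → ZAR → USD → BRL:
BRL 35,000.00 ÷ 0.36122 = ZAR 96,893.86
ZAR 96,893.86 ÷ 15.607 = USD 6,208.36
USD 6,208.36 × 5.6666 = BRL 35,180.29
Profit = BRL 35,180.29 − BRL 35,000.00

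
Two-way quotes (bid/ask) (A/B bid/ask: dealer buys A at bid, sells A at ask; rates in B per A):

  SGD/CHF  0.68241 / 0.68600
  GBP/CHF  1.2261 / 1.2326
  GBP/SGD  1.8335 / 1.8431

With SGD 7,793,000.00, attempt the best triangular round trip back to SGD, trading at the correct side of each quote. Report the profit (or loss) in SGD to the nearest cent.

Best loop SGD → CHF → GBP → SGD:
SGD 7,793,000.00 × 0.68241 (sell SGD at bid) = CHF 5,318,021.13
CHF 5,318,021.13 ÷ 1.2326 (buy GBP at ask) = GBP 4,314,474.39
GBP 4,314,474.39 × 1.8335 (sell GBP at bid) = SGD 7,910,588.79

Net profit: SGD 117,588.79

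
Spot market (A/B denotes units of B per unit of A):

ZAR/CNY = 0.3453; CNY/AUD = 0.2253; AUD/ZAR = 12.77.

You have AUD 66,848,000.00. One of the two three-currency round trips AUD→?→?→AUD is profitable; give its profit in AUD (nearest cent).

Profit: AUD 440,330.17

Profitable loop is AUD → CNY → ZAR → AUD:
AUD 66,848,000.00 ÷ 0.2253 = CNY 296,706,613.40
CNY 296,706,613.40 ÷ 0.3453 = ZAR 859,271,976.27
ZAR 859,271,976.27 ÷ 12.77 = AUD 67,288,330.17
Profit = AUD 67,288,330.17 − AUD 66,848,000.00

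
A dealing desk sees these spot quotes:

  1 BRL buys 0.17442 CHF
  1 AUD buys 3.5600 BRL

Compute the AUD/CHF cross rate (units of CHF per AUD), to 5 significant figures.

AUD/CHF = 0.62094

1 AUD × 3.5600 = 3.56 BRL
3.56 BRL × 0.17442 = 0.620935 CHF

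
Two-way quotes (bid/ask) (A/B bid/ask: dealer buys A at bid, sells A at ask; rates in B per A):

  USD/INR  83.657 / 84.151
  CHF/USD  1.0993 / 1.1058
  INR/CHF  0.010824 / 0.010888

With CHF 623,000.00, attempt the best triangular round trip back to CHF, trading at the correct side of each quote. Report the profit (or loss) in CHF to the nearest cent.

Net result: CHF -2,853.43 (no profitable arbitrage after spreads)

Best loop CHF → USD → INR → CHF:
CHF 623,000.00 × 1.0993 (sell CHF at bid) = USD 684,863.90
USD 684,863.90 × 83.657 (sell USD at bid) = INR 57,293,659.28
INR 57,293,659.28 × 0.010824 (sell INR at bid) = CHF 620,146.57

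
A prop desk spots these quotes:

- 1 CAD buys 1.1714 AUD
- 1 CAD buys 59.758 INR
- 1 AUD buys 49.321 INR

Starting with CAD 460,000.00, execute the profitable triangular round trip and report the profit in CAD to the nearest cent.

Profitable loop is CAD → INR → AUD → CAD:
CAD 460,000.00 × 59.758 = INR 27,488,680.00
INR 27,488,680.00 ÷ 49.321 = AUD 557,342.31
AUD 557,342.31 ÷ 1.1714 = CAD 475,791.62
Profit = CAD 475,791.62 − CAD 460,000.00

Profit: CAD 15,791.62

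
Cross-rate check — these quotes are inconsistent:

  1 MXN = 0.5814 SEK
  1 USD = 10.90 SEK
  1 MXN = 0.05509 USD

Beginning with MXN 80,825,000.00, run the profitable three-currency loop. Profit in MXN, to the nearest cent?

Profit: MXN 2,652,600.32

Profitable loop is MXN → USD → SEK → MXN:
MXN 80,825,000.00 × 0.05509 = USD 4,452,649.25
USD 4,452,649.25 × 10.90 = SEK 48,533,876.83
SEK 48,533,876.83 ÷ 0.5814 = MXN 83,477,600.32
Profit = MXN 83,477,600.32 − MXN 80,825,000.00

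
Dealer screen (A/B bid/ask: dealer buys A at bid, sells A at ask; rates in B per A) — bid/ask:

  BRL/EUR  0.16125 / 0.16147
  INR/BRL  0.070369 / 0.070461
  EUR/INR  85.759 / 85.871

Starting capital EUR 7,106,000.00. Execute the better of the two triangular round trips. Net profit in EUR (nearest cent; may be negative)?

Best loop EUR → BRL → INR → EUR:
EUR 7,106,000.00 ÷ 0.16147 (buy BRL at ask) = BRL 44,008,174.89
BRL 44,008,174.89 ÷ 0.070461 (buy INR at ask) = INR 624,574,940.65
INR 624,574,940.65 ÷ 85.871 (buy EUR at ask) = EUR 7,273,409.42

Net profit: EUR 167,409.42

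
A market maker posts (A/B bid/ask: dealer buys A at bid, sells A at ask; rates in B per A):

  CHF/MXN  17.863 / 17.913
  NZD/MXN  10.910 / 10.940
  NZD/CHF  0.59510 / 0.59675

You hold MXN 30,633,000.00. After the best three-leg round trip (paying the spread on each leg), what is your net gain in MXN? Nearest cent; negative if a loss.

Best loop MXN → CHF → NZD → MXN:
MXN 30,633,000.00 ÷ 17.913 (buy CHF at ask) = CHF 1,710,098.81
CHF 1,710,098.81 ÷ 0.59675 (buy NZD at ask) = NZD 2,865,687.16
NZD 2,865,687.16 × 10.910 (sell NZD at bid) = MXN 31,264,646.88

Net profit: MXN 631,646.88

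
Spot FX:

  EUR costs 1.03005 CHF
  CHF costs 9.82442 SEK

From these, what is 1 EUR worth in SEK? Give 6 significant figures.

1 EUR × 1.03005 = 1.03005 CHF
1.03005 CHF × 9.82442 = 10.1196 SEK

EUR/SEK = 10.1196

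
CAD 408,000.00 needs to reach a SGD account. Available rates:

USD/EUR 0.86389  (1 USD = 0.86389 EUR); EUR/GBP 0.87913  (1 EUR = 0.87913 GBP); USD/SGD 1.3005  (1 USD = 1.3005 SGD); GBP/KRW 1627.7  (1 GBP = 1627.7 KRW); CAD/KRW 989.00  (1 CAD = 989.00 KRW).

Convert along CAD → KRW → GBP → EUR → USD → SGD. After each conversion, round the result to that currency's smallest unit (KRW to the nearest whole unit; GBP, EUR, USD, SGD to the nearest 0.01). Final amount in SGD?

CAD 408,000.00 × 989.00 = KRW 403,512,000
KRW 403,512,000 ÷ 1627.7 = GBP 247,903.18
GBP 247,903.18 ÷ 0.87913 = EUR 281,986.94
EUR 281,986.94 ÷ 0.86389 = USD 326,415.33
USD 326,415.33 × 1.3005 = SGD 424,503.14

SGD 424,503.14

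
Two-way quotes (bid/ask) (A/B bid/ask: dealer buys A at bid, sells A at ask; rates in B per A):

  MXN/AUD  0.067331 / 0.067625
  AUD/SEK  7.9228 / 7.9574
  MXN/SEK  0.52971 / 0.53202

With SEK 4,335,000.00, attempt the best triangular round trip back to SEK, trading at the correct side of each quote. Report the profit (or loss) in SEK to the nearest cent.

Net profit: SEK 11,652.29

Best loop SEK → MXN → AUD → SEK:
SEK 4,335,000.00 ÷ 0.53202 (buy MXN at ask) = MXN 8,148,189.92
MXN 8,148,189.92 × 0.067331 (sell MXN at bid) = AUD 548,625.78
AUD 548,625.78 × 7.9228 (sell AUD at bid) = SEK 4,346,652.29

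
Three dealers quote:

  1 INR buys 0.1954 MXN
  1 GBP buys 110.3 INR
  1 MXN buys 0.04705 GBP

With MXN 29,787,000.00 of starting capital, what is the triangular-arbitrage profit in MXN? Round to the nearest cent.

Profit: MXN 418,530.32

Profitable loop is MXN → GBP → INR → MXN:
MXN 29,787,000.00 × 0.04705 = GBP 1,401,478.35
GBP 1,401,478.35 × 110.3 = INR 154,583,062.00
INR 154,583,062.00 × 0.1954 = MXN 30,205,530.32
Profit = MXN 30,205,530.32 − MXN 29,787,000.00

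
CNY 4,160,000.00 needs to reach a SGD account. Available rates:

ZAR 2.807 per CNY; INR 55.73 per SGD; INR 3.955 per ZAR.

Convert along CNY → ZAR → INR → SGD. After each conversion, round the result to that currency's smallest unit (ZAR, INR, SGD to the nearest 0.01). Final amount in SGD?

CNY 4,160,000.00 × 2.807 = ZAR 11,677,120.00
ZAR 11,677,120.00 × 3.955 = INR 46,183,009.60
INR 46,183,009.60 ÷ 55.73 = SGD 828,692.08

SGD 828,692.08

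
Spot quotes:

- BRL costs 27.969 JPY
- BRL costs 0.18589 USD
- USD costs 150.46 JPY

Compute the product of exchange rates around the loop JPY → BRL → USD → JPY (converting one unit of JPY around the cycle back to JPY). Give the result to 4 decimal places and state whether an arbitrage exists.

Around JPY → BRL → USD → JPY: 1 ÷ 27.969 × 0.18589 × 150.46 = 1.000000
Product ≈ 1 (deviation 0.000%, within rounding noise).

1.0000 (no arbitrage)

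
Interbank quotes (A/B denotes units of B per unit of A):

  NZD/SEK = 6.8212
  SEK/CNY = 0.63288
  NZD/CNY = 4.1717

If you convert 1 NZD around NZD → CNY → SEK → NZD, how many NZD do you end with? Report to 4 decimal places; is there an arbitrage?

0.9663 (arbitrage exists)

Around NZD → CNY → SEK → NZD: 1 × 4.1717 ÷ 0.63288 ÷ 6.8212 = 0.966342
Product < 1; profitable direction is NZD → SEK → CNY → NZD.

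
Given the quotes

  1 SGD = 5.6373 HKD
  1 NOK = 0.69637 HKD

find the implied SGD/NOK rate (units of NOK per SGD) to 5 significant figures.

SGD/NOK = 8.0953

1 SGD × 5.6373 = 5.6373 HKD
5.6373 HKD ÷ 0.69637 = 8.09527 NOK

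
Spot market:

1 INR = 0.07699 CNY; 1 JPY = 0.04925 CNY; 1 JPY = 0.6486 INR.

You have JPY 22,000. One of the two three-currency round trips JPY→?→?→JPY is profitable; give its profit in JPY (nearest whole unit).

Profitable loop is JPY → INR → CNY → JPY:
JPY 22,000 × 0.6486 = INR 14,269.20
INR 14,269.20 × 0.07699 = CNY 1,098.59
CNY 1,098.59 ÷ 0.04925 = JPY 22,306
Profit = JPY 22,306 − JPY 22,000

Profit: JPY 306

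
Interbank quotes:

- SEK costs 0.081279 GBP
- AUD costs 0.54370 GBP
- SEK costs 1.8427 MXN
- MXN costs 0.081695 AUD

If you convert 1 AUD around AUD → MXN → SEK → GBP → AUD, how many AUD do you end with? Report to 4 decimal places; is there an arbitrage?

Around AUD → MXN → SEK → GBP → AUD: 1 ÷ 0.081695 ÷ 1.8427 × 0.081279 ÷ 0.54370 = 0.993045
Product < 1; profitable direction is AUD → GBP → SEK → MXN → AUD.

0.9930 (arbitrage exists)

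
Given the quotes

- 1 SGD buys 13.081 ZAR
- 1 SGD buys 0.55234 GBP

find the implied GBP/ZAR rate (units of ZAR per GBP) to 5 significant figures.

1 GBP ÷ 0.55234 = 1.81048 SGD
1.81048 SGD × 13.081 = 23.6829 ZAR

GBP/ZAR = 23.683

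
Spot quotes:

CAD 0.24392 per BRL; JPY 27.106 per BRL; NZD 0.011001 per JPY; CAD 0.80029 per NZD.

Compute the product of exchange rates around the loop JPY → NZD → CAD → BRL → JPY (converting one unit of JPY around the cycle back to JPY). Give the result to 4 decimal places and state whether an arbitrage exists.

Around JPY → NZD → CAD → BRL → JPY: 1 × 0.011001 × 0.80029 ÷ 0.24392 × 27.106 = 0.978357
Product < 1; profitable direction is JPY → BRL → CAD → NZD → JPY.

0.9784 (arbitrage exists)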